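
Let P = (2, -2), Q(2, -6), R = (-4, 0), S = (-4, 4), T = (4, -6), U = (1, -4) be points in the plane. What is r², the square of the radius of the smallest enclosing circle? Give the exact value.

41

By Welzl's lemma the MEC is supported by two points (diametrically opposite) or three points (on a circumcircle).
The farthest pair is S–T with squared distance 164. The circle on this segment as diameter has centre (0, -1) and r² = 164/4 = 41.
Check P: distance² to centre = 5 ≤ 41, so it lies inside.
All remaining points lie in this disk, and no smaller disk contains both endpoints, so this is the minimum enclosing circle.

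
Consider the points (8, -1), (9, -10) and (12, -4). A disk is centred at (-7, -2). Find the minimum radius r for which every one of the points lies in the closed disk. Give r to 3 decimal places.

The required radius is the distance from (-7, -2) to the farthest point.
Squared distances: 226, 320, 365.
Maximum is 365, attained at (12, -4).
r = √365 ≈ 19.105.

19.105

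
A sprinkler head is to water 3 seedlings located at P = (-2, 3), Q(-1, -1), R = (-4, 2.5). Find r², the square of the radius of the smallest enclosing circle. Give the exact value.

Side lengths²: PQ² = 17, PR² = 4.25, QR² = 21.25.
Since QR² = 21.25 ≥ 17 + 4.25 = 21.25, the angle opposite QR is not acute, so the smallest enclosing circle has QR as diameter.
Centre = midpoint of QR = (-2.5, 0.75), r² = 21.25/4 = 5.3125.

5.3125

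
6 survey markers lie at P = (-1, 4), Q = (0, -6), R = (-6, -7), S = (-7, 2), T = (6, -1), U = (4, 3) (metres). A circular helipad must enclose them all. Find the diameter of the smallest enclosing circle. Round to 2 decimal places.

14.22

The minimum enclosing circle is determined by three boundary points: R, S, T.
Their circumcentre is (-20/19, -36/19) with r² = 18245/361.
The farthest remaining point U is at distance² 17865/361 ≤ 18245/361.
Diameter = 2r = 2√(18245/361) ≈ 14.22.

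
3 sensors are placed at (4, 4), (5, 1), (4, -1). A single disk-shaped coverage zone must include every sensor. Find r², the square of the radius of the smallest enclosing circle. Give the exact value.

6.25

Call the three points A, B, C in the order given.
Side lengths²: AB² = 10, AC² = 25, BC² = 5.
Since AC² = 25 ≥ 10 + 5 = 15, the angle opposite AC is not acute, so the smallest enclosing circle has AC as diameter.
Centre = midpoint of AC = (4, 1.5), r² = 25/4 = 6.25.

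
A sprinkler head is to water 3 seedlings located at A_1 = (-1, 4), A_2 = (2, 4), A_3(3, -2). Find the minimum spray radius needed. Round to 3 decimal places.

3.606

Side lengths²: A_1A_2² = 9, A_1A_3² = 52, A_2A_3² = 37.
Since A_1A_3² = 52 ≥ 37 + 9 = 46, the angle opposite A_1A_3 is not acute, so the smallest enclosing circle has A_1A_3 as diameter.
Centre = midpoint of A_1A_3 = (1, 1), r² = 52/4 = 13.
r = √13 ≈ 3.606.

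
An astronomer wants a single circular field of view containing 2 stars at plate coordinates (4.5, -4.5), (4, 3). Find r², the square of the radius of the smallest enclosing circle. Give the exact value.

14.125

The smallest circle enclosing two points has them as diameter endpoints.
Centre = midpoint = (4.25, -0.75); r² = |(4.5, -4.5)−(4, 3)|²/4 = 56.5/4 = 14.125.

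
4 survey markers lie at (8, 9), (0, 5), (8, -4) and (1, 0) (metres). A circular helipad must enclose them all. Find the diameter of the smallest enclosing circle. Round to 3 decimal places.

By Welzl's lemma the MEC is supported by two points (diametrically opposite) or three points (on a circumcircle).
The minimum enclosing circle is determined by three boundary points: (8, 9), (0, 5), (8, -4).
Their circumcentre is (6.25, 2.5) with r² = 45.3125.
The farthest remaining point (1, 0) is at distance² 33.8125 ≤ 45.3125.
Diameter = 2r = 2√(45.3125) ≈ 13.463.

13.463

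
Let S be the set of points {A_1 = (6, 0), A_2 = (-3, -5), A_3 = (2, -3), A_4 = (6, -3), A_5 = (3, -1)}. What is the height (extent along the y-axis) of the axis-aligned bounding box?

5

max y = 0, min y = -5, so height = 5.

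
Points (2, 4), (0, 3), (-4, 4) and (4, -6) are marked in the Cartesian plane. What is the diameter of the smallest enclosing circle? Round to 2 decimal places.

12.81

The minimum enclosing circle of a finite set is fixed by two of the points (as a diameter) or three (as a circumcircle).
The farthest pair is (-4, 4)–(4, -6) with squared distance 164. The circle on this segment as diameter has centre (0, -1) and r² = 164/4 = 41.
Check (2, 4): distance² to centre = 29 ≤ 41, so it lies inside.
All remaining points lie in this disk, and no smaller disk contains both endpoints, so this is the minimum enclosing circle.
Diameter = 2r = 2√41 ≈ 12.81.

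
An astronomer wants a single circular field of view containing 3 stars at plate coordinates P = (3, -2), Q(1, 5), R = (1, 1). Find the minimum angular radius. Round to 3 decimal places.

Side lengths²: PQ² = 53, PR² = 13, QR² = 16.
Since PQ² = 53 ≥ 16 + 13 = 29, the angle opposite PQ is not acute, so the smallest enclosing circle has PQ as diameter.
Centre = midpoint of PQ = (2, 1.5), r² = 53/4 = 13.25.
r = √(13.25) ≈ 3.640.

3.640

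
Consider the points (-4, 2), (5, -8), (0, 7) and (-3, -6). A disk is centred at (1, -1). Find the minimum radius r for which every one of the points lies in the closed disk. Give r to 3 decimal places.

The required radius is the distance from (1, -1) to the farthest point.
Squared distances: 34, 65, 65, 41.
Maximum is 65, attained at (5, -8).
r = √65 ≈ 8.062.

8.062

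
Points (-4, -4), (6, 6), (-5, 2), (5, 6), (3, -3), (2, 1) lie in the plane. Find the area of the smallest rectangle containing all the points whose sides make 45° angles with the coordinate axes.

In coordinates u = x + y, v = x − y the rectangle is axis-aligned; the map (x,y)→(u,v) scales areas by 2.
u-values: -8, 12, -3, 11, 0, 3; range = 12 − (-8) = 20.
v-values: 0, 0, -7, -1, 6, 1; range = 6 − (-7) = 13.
Area = (20 × 13) / 2 = 130.

130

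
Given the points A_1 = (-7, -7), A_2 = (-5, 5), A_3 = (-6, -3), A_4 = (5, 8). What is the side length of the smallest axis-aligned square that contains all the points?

The bounding box has width 12 and height 15.
An axis-aligned square enclosing the set must have side ≥ max(width, height).
So the minimum side is max(12, 15) = 15.

15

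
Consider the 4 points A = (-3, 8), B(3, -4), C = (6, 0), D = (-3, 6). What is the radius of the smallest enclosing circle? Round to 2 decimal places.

6.71

The farthest pair is A–B with squared distance 180. The circle on this segment as diameter has centre (0, 2) and r² = 180/4 = 45.
Check C: distance² to centre = 40 ≤ 45, so it lies inside.
All remaining points lie in this disk, and no smaller disk contains both endpoints, so this is the minimum enclosing circle.
r = √45 ≈ 6.71.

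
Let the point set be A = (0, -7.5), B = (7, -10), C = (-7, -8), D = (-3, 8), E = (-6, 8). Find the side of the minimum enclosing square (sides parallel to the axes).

18

The bounding box has width 14 and height 18.
An axis-aligned square enclosing the set must have side ≥ max(width, height).
So the minimum side is max(14, 18) = 18.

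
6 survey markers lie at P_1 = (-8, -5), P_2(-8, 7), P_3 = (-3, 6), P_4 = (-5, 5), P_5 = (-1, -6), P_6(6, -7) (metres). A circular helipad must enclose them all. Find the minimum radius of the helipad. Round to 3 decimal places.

9.899

The farthest pair is P_2–P_6 with squared distance 392. The circle on this segment as diameter has centre (-1, 0) and r² = 392/4 = 98.
Check P_1: distance² to centre = 74 ≤ 98, so it lies inside.
All remaining points lie in this disk, and no smaller disk contains both endpoints, so this is the minimum enclosing circle.
r = √98 ≈ 9.899.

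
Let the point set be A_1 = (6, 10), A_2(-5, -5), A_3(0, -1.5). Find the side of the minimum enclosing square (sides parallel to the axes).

The bounding box has width 11 and height 15.
An axis-aligned square enclosing the set must have side ≥ max(width, height).
So the minimum side is max(11, 15) = 15.

15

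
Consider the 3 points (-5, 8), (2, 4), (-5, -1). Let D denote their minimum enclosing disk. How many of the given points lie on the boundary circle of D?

Call the three points A, B, C in the order given.
Side lengths²: AB² = 65, AC² = 81, BC² = 74.
Since AC² = 81 < 74 + 65 = 139, the triangle is acute, so the smallest enclosing circle is the circumcircle.
Circumcentre = (-41/14, 3.5), r² = 2405/98.
The points at distance exactly r from the centre are (-5, 8), (2, 4), (-5, -1) — 3 points.

3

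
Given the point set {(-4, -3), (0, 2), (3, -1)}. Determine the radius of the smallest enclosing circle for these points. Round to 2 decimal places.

Call the three points A, B, C in the order given.
Side lengths²: AB² = 41, AC² = 53, BC² = 18.
Since AC² = 53 < 41 + 18 = 59, the triangle is acute, so the smallest enclosing circle is the circumcircle.
Circumcentre = (-11/18, -29/18), r² = 2173/162.
r = √(2173/162) ≈ 3.66.

3.66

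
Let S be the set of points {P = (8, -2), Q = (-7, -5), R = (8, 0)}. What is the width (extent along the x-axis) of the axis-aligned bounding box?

15

max x = 8, min x = -7, so width = 15.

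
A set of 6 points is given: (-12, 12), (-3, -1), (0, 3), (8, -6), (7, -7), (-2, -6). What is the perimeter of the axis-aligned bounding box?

Width = max x − min x = 8 − (-12) = 20.
Height = max y − min y = 12 − (-7) = 19.
Perimeter = 2(20 + 19) = 78.

78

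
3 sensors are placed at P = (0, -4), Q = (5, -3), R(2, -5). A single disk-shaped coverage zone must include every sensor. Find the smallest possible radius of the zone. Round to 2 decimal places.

Side lengths²: PQ² = 26, PR² = 5, QR² = 13.
Since PQ² = 26 ≥ 13 + 5 = 18, the angle opposite PQ is not acute, so the smallest enclosing circle has PQ as diameter.
Centre = midpoint of PQ = (2.5, -3.5), r² = 26/4 = 6.5.
r = √(6.5) ≈ 2.55.

2.55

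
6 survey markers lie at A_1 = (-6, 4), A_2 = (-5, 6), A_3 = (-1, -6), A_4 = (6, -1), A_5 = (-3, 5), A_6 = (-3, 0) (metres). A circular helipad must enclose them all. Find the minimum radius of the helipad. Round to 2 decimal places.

6.82

The minimum enclosing circle of a finite set is fixed by two of the points (as a diameter) or three (as a circumcircle).
The minimum enclosing circle is determined by three boundary points: A_2, A_3, A_4.
Their circumcentre is (-15/26, 21/26) with r² = 15725/338.
The farthest remaining point A_1 is at distance² 13385/338 ≤ 15725/338.
r = √(15725/338) ≈ 6.82.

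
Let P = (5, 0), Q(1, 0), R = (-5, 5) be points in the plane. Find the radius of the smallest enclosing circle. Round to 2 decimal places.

5.59

Side lengths²: PQ² = 16, PR² = 125, QR² = 61.
Since PR² = 125 ≥ 61 + 16 = 77, the angle opposite PR is not acute, so the smallest enclosing circle has PR as diameter.
Centre = midpoint of PR = (0, 2.5), r² = 125/4 = 31.25.
r = √(31.25) ≈ 5.59.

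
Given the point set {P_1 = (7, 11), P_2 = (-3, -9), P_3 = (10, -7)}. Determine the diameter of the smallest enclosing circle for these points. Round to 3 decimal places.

Side lengths²: P_1P_2² = 500, P_1P_3² = 333, P_2P_3² = 173.
Since P_1P_2² = 500 < 333 + 173 = 506, the triangle is acute, so the smallest enclosing circle is the circumcircle.
Circumcentre = (2.125, 0.9375), r² = 125.01953125.
Diameter = 2r = 2√(125.01953125) ≈ 22.362.

22.362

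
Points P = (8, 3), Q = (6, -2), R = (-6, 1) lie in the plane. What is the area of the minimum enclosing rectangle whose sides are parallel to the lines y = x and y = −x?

120

In coordinates u = x + y, v = x − y the rectangle is axis-aligned; the map (x,y)→(u,v) scales areas by 2.
u-values: 11, 4, -5; range = 11 − (-5) = 16.
v-values: 5, 8, -7; range = 8 − (-7) = 15.
Area = (16 × 15) / 2 = 120.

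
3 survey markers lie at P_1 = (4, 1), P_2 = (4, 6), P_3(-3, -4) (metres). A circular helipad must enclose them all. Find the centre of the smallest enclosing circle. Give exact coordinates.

(0.5, 1)

Side lengths²: P_1P_2² = 25, P_1P_3² = 74, P_2P_3² = 149.
Since P_2P_3² = 149 ≥ 74 + 25 = 99, the angle opposite P_2P_3 is not acute, so the smallest enclosing circle has P_2P_3 as diameter.
Centre = midpoint of P_2P_3 = (0.5, 1), r² = 149/4 = 37.25.
Centre = (0.5, 1).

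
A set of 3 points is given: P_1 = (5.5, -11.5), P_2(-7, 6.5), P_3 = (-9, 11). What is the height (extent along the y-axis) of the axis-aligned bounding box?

22.5

max y = 11, min y = -11.5, so height = 22.5.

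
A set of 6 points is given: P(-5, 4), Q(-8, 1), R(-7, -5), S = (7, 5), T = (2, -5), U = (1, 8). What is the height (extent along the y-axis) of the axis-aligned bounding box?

max y = 8, min y = -5, so height = 13.

13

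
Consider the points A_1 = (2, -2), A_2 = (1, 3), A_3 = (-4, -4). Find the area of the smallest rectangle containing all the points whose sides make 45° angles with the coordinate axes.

36

In coordinates u = x + y, v = x − y the rectangle is axis-aligned; the map (x,y)→(u,v) scales areas by 2.
u-values: 0, 4, -8; range = 4 − (-8) = 12.
v-values: 4, -2, 0; range = 4 − (-2) = 6.
Area = (12 × 6) / 2 = 36.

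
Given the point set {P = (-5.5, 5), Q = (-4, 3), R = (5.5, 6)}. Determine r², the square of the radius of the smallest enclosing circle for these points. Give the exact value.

30.5

Side lengths²: PQ² = 6.25, PR² = 122, QR² = 99.25.
Since PR² = 122 ≥ 99.25 + 6.25 = 105.5, the angle opposite PR is not acute, so the smallest enclosing circle has PR as diameter.
Centre = midpoint of PR = (0, 5.5), r² = 122/4 = 30.5.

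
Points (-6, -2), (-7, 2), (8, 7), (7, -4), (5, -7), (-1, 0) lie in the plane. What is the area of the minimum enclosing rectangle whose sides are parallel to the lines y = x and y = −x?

241.5

In coordinates u = x + y, v = x − y the rectangle is axis-aligned; the map (x,y)→(u,v) scales areas by 2.
u-values: -8, -5, 15, 3, -2, -1; range = 15 − (-8) = 23.
v-values: -4, -9, 1, 11, 12, -1; range = 12 − (-9) = 21.
Area = (23 × 21) / 2 = 241.5.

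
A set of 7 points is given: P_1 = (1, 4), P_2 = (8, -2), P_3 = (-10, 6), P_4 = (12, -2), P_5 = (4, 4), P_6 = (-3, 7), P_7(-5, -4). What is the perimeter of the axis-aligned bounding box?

66

Width = max x − min x = 12 − (-10) = 22.
Height = max y − min y = 7 − (-4) = 11.
Perimeter = 2(22 + 11) = 66.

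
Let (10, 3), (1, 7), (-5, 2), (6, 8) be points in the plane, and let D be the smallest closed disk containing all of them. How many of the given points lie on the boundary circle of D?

2

A smallest enclosing disk is always determined by at most three of the input points on its boundary.
The farthest pair is (10, 3)–(-5, 2) with squared distance 226. The circle on this segment as diameter has centre (2.5, 2.5) and r² = 226/4 = 56.5.
Check (1, 7): distance² to centre = 22.5 ≤ 56.5, so it lies inside.
All remaining points lie in this disk, and no smaller disk contains both endpoints, so this is the minimum enclosing circle.
The points at distance exactly r from the centre are (10, 3), (-5, 2) — 2 points.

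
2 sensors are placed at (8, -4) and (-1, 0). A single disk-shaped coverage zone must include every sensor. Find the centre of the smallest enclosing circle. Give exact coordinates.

(3.5, -2)

The smallest circle enclosing two points has them as diameter endpoints.
Centre = midpoint = (3.5, -2); r² = |(8, -4)−(-1, 0)|²/4 = 97/4 = 24.25.
Centre = (3.5, -2).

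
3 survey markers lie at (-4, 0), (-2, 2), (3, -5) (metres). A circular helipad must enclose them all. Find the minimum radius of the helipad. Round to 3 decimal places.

4.360

Call the three points A, B, C in the order given.
Side lengths²: AB² = 8, AC² = 74, BC² = 74.
Since BC² = 74 < 74 + 8 = 82, the triangle is acute, so the smallest enclosing circle is the circumcircle.
Circumcentre = (-1/12, -23/12), r² = 1369/72.
r = √(1369/72) ≈ 4.360.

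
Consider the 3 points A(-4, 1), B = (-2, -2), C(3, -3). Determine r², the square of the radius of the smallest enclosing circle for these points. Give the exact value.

Side lengths²: AB² = 13, AC² = 65, BC² = 26.
Since AC² = 65 ≥ 26 + 13 = 39, the angle opposite AC is not acute, so the smallest enclosing circle has AC as diameter.
Centre = midpoint of AC = (-0.5, -1), r² = 65/4 = 16.25.

16.25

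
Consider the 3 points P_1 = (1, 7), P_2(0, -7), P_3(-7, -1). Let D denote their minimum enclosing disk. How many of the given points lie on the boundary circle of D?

Side lengths²: P_1P_2² = 197, P_1P_3² = 128, P_2P_3² = 85.
Since P_1P_2² = 197 < 128 + 85 = 213, the triangle is acute, so the smallest enclosing circle is the circumcircle.
Circumcentre = (-1/26, 1/26), r² = 16745/338.
The points at distance exactly r from the centre are P_1, P_2, P_3 — 3 points.

3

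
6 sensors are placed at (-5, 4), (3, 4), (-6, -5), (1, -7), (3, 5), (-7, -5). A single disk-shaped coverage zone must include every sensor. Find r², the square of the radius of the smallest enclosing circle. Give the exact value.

The minimum enclosing circle of a finite set is fixed by two of the points (as a diameter) or three (as a circumcircle).
The minimum enclosing circle is determined by three boundary points: (1, -7), (3, 5), (-7, -5).
Their circumcentre is (-1.6, -0.4) with r² = 50.32.
The farthest remaining point (3, 4) is at distance² 40.52 ≤ 50.32.

50.32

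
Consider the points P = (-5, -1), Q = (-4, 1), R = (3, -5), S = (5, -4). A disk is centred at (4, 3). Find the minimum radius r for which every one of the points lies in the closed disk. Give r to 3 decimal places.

9.849

The required radius is the distance from (4, 3) to the farthest point.
Squared distances: 97, 68, 65, 50.
Maximum is 97, attained at P.
r = √97 ≈ 9.849.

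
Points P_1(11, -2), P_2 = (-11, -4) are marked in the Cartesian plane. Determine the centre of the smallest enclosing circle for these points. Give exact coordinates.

(0, -3)

The smallest circle enclosing two points has them as diameter endpoints.
Centre = midpoint = (0, -3); r² = |P_1P_2|²/4 = 488/4 = 122.
Centre = (0, -3).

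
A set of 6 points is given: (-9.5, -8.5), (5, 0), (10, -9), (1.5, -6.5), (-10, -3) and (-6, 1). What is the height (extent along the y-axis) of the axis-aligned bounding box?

max y = 1, min y = -9, so height = 10.

10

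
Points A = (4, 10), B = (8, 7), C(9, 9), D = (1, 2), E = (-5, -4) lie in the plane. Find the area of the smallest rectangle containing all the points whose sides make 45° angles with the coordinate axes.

In coordinates u = x + y, v = x − y the rectangle is axis-aligned; the map (x,y)→(u,v) scales areas by 2.
u-values: 14, 15, 18, 3, -9; range = 18 − (-9) = 27.
v-values: -6, 1, 0, -1, -1; range = 1 − (-6) = 7.
Area = (27 × 7) / 2 = 94.5.

94.5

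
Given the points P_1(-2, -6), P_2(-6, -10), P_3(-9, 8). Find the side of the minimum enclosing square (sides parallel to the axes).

18

The bounding box has width 7 and height 18.
An axis-aligned square enclosing the set must have side ≥ max(width, height).
So the minimum side is max(7, 18) = 18.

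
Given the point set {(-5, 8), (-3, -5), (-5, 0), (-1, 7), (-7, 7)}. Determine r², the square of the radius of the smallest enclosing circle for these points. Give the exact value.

The farthest pair is (-5, 8)–(-3, -5) with squared distance 173. The circle on this segment as diameter has centre (-4, 1.5) and r² = 173/4 = 43.25.
Check (-5, 0): distance² to centre = 3.25 ≤ 43.25, so it lies inside.
All remaining points lie in this disk, and no smaller disk contains both endpoints, so this is the minimum enclosing circle.

43.25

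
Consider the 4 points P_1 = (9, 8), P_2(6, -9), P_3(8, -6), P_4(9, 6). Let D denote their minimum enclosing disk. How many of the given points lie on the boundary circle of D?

By Welzl's lemma the MEC is supported by two points (diametrically opposite) or three points (on a circumcircle).
The farthest pair is P_1–P_2 with squared distance 298. The circle on this segment as diameter has centre (7.5, -0.5) and r² = 298/4 = 74.5.
Check P_3: distance² to centre = 30.5 ≤ 74.5, so it lies inside.
All remaining points lie in this disk, and no smaller disk contains both endpoints, so this is the minimum enclosing circle.
The points at distance exactly r from the centre are P_1, P_2 — 2 points.

2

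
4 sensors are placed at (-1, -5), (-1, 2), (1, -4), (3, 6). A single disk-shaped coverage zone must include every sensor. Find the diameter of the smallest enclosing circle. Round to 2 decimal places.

A smallest enclosing disk is always determined by at most three of the input points on its boundary.
The farthest pair is (-1, -5)–(3, 6) with squared distance 137. The circle on this segment as diameter has centre (1, 0.5) and r² = 137/4 = 34.25.
Check (-1, 2): distance² to centre = 6.25 ≤ 34.25, so it lies inside.
All remaining points lie in this disk, and no smaller disk contains both endpoints, so this is the minimum enclosing circle.
Diameter = 2r = 2√(34.25) ≈ 11.70.

11.70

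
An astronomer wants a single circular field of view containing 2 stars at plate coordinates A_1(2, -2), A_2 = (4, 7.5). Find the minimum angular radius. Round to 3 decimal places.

The smallest circle enclosing two points has them as diameter endpoints.
Centre = midpoint = (3, 2.75); r² = |A_1A_2|²/4 = 94.25/4 = 23.5625.
r = √(23.5625) ≈ 4.854.

4.854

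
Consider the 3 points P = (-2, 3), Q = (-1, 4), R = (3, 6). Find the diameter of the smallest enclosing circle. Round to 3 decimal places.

5.831

Side lengths²: PQ² = 2, PR² = 34, QR² = 20.
Since PR² = 34 ≥ 20 + 2 = 22, the angle opposite PR is not acute, so the smallest enclosing circle has PR as diameter.
Centre = midpoint of PR = (0.5, 4.5), r² = 34/4 = 8.5.
Diameter = 2r = 2√(8.5) ≈ 5.831.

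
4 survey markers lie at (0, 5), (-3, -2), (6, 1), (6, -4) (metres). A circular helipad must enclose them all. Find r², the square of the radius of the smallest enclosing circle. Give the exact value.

By Welzl's lemma the MEC is supported by two points (diametrically opposite) or three points (on a circumcircle).
The minimum enclosing circle is determined by three boundary points: (0, 5), (-3, -2), (6, -4).
Their circumcentre is (99/46, -3/46) with r² = 32045/1058.
The farthest remaining point (6, 1) is at distance² 16865/1058 ≤ 32045/1058.

32045/1058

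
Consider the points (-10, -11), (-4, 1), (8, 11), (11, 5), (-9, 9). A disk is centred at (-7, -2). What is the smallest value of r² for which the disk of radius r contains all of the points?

394

The required radius is the distance from (-7, -2) to the farthest point.
Squared distances: 90, 18, 394, 373, 125.
Maximum is 394, attained at (8, 11).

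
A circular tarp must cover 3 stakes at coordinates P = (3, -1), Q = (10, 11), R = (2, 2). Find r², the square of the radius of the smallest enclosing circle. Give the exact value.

Side lengths²: PQ² = 193, PR² = 10, QR² = 145.
Since PQ² = 193 ≥ 145 + 10 = 155, the angle opposite PQ is not acute, so the smallest enclosing circle has PQ as diameter.
Centre = midpoint of PQ = (6.5, 5), r² = 193/4 = 48.25.

48.25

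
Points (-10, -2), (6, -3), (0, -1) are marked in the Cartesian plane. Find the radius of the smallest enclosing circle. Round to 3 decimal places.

Call the three points A, B, C in the order given.
Side lengths²: AB² = 257, AC² = 101, BC² = 40.
Since AB² = 257 ≥ 101 + 40 = 141, the angle opposite AB is not acute, so the smallest enclosing circle has AB as diameter.
Centre = midpoint of AB = (-2, -2.5), r² = 257/4 = 64.25.
r = √(64.25) ≈ 8.016.

8.016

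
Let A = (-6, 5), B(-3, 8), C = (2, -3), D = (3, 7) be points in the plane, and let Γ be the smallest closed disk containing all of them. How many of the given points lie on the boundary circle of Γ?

A smallest enclosing disk is always determined by at most three of the input points on its boundary.
The farthest pair is B–C with squared distance 146. The circle on this segment as diameter has centre (-0.5, 2.5) and r² = 146/4 = 36.5.
Check A: distance² to centre = 36.5 ≤ 36.5, so it lies inside.
All remaining points lie in this disk, and no smaller disk contains both endpoints, so this is the minimum enclosing circle.
The points at distance exactly r from the centre are A, B, C — 3 points.

3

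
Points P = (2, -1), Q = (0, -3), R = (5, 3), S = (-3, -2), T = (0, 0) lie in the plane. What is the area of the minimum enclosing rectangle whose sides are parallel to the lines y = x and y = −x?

In coordinates u = x + y, v = x − y the rectangle is axis-aligned; the map (x,y)→(u,v) scales areas by 2.
u-values: 1, -3, 8, -5, 0; range = 8 − (-5) = 13.
v-values: 3, 3, 2, -1, 0; range = 3 − (-1) = 4.
Area = (13 × 4) / 2 = 26.

26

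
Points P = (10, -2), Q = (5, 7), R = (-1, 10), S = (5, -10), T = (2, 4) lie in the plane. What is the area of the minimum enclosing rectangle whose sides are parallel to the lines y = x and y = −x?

In coordinates u = x + y, v = x − y the rectangle is axis-aligned; the map (x,y)→(u,v) scales areas by 2.
u-values: 8, 12, 9, -5, 6; range = 12 − (-5) = 17.
v-values: 12, -2, -11, 15, -2; range = 15 − (-11) = 26.
Area = (17 × 26) / 2 = 221.

221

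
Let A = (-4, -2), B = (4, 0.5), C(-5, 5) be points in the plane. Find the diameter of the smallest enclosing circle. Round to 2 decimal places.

10.19

Side lengths²: AB² = 70.25, AC² = 50, BC² = 101.25.
Since BC² = 101.25 < 70.25 + 50 = 120.25, the triangle is acute, so the smallest enclosing circle is the circumcircle.
Circumcentre = (-45/52, 105/52), r² = 35125/1352.
Diameter = 2r = 2√(35125/1352) ≈ 10.19.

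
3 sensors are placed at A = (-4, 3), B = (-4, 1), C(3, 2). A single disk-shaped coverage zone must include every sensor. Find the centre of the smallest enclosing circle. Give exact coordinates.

Side lengths²: AB² = 4, AC² = 50, BC² = 50.
Since BC² = 50 < 50 + 4 = 54, the triangle is acute, so the smallest enclosing circle is the circumcircle.
Circumcentre = (-4/7, 2), r² = 625/49.
Centre = (-4/7, 2).

(-4/7, 2)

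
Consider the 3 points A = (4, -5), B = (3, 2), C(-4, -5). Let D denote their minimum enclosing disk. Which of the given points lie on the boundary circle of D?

Side lengths²: AB² = 50, AC² = 64, BC² = 98.
Since BC² = 98 < 64 + 50 = 114, the triangle is acute, so the smallest enclosing circle is the circumcircle.
Circumcentre = (0, -2), r² = 25.
The points at distance exactly r from the centre are A, B, C — 3 points.

A, B, C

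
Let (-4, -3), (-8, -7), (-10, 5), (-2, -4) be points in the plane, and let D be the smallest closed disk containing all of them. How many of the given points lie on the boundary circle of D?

A smallest enclosing disk is always determined by at most three of the input points on its boundary.
The minimum enclosing circle is determined by three boundary points: (-8, -7), (-10, 5), (-2, -4).
Their circumcentre is (-96/13, -19/26) with r² = 26825/676.
The farthest remaining point (-4, -3) is at distance² 11225/676 ≤ 26825/676.
The points at distance exactly r from the centre are (-8, -7), (-10, 5), (-2, -4) — 3 points.

3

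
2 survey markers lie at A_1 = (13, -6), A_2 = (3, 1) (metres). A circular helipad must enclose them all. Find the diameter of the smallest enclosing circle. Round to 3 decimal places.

The smallest circle enclosing two points has them as diameter endpoints.
Centre = midpoint = (8, -2.5); r² = |A_1A_2|²/4 = 149/4 = 37.25.
Diameter = 2r = 2√(37.25) ≈ 12.207.

12.207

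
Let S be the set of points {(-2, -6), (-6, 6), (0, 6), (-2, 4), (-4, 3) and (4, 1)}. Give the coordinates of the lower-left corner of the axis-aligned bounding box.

(-6, -6)

x-range [-6, 4], y-range [-6, 6].
The lower-left corner is (-6, -6).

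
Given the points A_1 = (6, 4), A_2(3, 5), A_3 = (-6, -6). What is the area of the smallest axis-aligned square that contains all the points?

144

The bounding box has width 12 and height 11.
An axis-aligned square enclosing the set must have side ≥ max(width, height).
So the minimum side is max(12, 11) = 12.
Area = 12² = 144.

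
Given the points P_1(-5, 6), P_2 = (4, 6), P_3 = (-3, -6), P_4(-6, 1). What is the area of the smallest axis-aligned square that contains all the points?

The bounding box has width 10 and height 12.
An axis-aligned square enclosing the set must have side ≥ max(width, height).
So the minimum side is max(10, 12) = 12.
Area = 12² = 144.

144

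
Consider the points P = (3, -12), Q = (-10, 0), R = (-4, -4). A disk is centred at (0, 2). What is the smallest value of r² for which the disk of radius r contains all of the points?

205

The required radius is the distance from (0, 2) to the farthest point.
Squared distances: 205, 104, 52.
Maximum is 205, attained at P.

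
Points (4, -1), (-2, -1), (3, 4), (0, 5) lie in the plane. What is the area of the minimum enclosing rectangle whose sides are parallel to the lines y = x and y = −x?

50

In coordinates u = x + y, v = x − y the rectangle is axis-aligned; the map (x,y)→(u,v) scales areas by 2.
u-values: 3, -3, 7, 5; range = 7 − (-3) = 10.
v-values: 5, -1, -1, -5; range = 5 − (-5) = 10.
Area = (10 × 10) / 2 = 50.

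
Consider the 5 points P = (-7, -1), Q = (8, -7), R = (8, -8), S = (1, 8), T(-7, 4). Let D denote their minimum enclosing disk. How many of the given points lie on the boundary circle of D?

The minimum enclosing circle is determined by three boundary points: R, S, T.
Their circumcentre is (21/26, -21/13) with r² = 62525/676.
The farthest remaining point Q is at distance² 54569/676 ≤ 62525/676.
The points at distance exactly r from the centre are R, S, T — 3 points.

3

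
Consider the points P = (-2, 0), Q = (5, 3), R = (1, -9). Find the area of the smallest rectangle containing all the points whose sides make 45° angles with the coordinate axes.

96

In coordinates u = x + y, v = x − y the rectangle is axis-aligned; the map (x,y)→(u,v) scales areas by 2.
u-values: -2, 8, -8; range = 8 − (-8) = 16.
v-values: -2, 2, 10; range = 10 − (-2) = 12.
Area = (16 × 12) / 2 = 96.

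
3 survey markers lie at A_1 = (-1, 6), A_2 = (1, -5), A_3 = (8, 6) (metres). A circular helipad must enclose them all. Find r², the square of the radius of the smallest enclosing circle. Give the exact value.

10625/242

Side lengths²: A_1A_2² = 125, A_1A_3² = 81, A_2A_3² = 170.
Since A_2A_3² = 170 < 125 + 81 = 206, the triangle is acute, so the smallest enclosing circle is the circumcircle.
Circumcentre = (3.5, 25/22), r² = 10625/242.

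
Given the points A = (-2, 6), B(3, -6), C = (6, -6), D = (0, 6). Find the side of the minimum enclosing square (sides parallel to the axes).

12

The bounding box has width 8 and height 12.
An axis-aligned square enclosing the set must have side ≥ max(width, height).
So the minimum side is max(8, 12) = 12.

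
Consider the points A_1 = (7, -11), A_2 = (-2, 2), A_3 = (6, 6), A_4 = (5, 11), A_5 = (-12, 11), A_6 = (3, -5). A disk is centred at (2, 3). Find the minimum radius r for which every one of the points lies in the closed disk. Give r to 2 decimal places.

16.12

The required radius is the distance from (2, 3) to the farthest point.
Squared distances: 221, 17, 25, 73, 260, 65.
Maximum is 260, attained at A_5.
r = √260 ≈ 16.12.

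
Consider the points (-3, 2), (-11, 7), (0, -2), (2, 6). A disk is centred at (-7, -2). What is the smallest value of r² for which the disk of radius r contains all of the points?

145

The required radius is the distance from (-7, -2) to the farthest point.
Squared distances: 32, 97, 49, 145.
Maximum is 145, attained at (2, 6).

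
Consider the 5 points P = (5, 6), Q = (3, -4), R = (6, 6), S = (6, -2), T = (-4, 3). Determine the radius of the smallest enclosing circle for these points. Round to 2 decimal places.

A smallest enclosing disk is always determined by at most three of the input points on its boundary.
The minimum enclosing circle is determined by three boundary points: Q, R, T.
Their circumcentre is (47/26, 47/26) with r² = 11881/338.
The farthest remaining point S is at distance² 10841/338 ≤ 11881/338.
r = √(11881/338) ≈ 5.93.

5.93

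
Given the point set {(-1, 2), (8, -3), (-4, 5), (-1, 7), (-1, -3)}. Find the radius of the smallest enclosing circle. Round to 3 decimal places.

7.211

The minimum enclosing circle of a finite set is fixed by two of the points (as a diameter) or three (as a circumcircle).
The farthest pair is (8, -3)–(-4, 5) with squared distance 208. The circle on this segment as diameter has centre (2, 1) and r² = 208/4 = 52.
Check (-1, 2): distance² to centre = 10 ≤ 52, so it lies inside.
All remaining points lie in this disk, and no smaller disk contains both endpoints, so this is the minimum enclosing circle.
r = √52 ≈ 7.211.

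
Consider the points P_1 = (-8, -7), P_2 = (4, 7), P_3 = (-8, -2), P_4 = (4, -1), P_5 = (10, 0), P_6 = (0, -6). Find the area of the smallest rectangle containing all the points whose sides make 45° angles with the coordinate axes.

In coordinates u = x + y, v = x − y the rectangle is axis-aligned; the map (x,y)→(u,v) scales areas by 2.
u-values: -15, 11, -10, 3, 10, -6; range = 11 − (-15) = 26.
v-values: -1, -3, -6, 5, 10, 6; range = 10 − (-6) = 16.
Area = (26 × 16) / 2 = 208.

208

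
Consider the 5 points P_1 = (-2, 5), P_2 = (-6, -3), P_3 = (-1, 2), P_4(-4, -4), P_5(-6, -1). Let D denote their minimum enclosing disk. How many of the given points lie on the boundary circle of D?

By Welzl's lemma the MEC is supported by two points (diametrically opposite) or three points (on a circumcircle).
The farthest pair is P_1–P_4 with squared distance 85. The circle on this segment as diameter has centre (-3, 0.5) and r² = 85/4 = 21.25.
Check P_2: distance² to centre = 21.25 ≤ 21.25, so it lies inside.
All remaining points lie in this disk, and no smaller disk contains both endpoints, so this is the minimum enclosing circle.
The points at distance exactly r from the centre are P_1, P_2, P_4 — 3 points.

3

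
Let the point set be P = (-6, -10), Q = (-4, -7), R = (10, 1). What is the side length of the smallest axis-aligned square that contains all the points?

16

The bounding box has width 16 and height 11.
An axis-aligned square enclosing the set must have side ≥ max(width, height).
So the minimum side is max(16, 11) = 16.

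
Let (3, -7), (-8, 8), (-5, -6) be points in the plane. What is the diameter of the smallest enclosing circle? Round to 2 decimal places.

Call the three points A, B, C in the order given.
Side lengths²: AB² = 346, AC² = 65, BC² = 205.
Since AB² = 346 ≥ 205 + 65 = 270, the angle opposite AB is not acute, so the smallest enclosing circle has AB as diameter.
Centre = midpoint of AB = (-2.5, 0.5), r² = 346/4 = 86.5.
Diameter = 2r = 2√(86.5) ≈ 18.60.

18.60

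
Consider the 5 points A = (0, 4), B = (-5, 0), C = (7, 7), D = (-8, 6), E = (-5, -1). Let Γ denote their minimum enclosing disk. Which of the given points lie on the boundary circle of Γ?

C, D, E

By Welzl's lemma the MEC is supported by two points (diametrically opposite) or three points (on a circumcircle).
The minimum enclosing circle is determined by three boundary points: C, D, E.
Their circumcentre is (-11/27, 46/9) with r² = 42601/729.
The farthest remaining point B is at distance² 34420/729 ≤ 42601/729.
The points at distance exactly r from the centre are C, D, E — 3 points.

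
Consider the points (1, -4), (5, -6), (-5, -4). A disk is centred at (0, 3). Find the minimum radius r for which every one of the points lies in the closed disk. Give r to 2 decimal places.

The required radius is the distance from (0, 3) to the farthest point.
Squared distances: 50, 106, 74.
Maximum is 106, attained at (5, -6).
r = √106 ≈ 10.30.

10.30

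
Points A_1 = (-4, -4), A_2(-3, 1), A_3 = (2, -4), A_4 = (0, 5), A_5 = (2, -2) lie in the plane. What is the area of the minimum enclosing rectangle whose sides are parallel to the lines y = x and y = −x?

In coordinates u = x + y, v = x − y the rectangle is axis-aligned; the map (x,y)→(u,v) scales areas by 2.
u-values: -8, -2, -2, 5, 0; range = 5 − (-8) = 13.
v-values: 0, -4, 6, -5, 4; range = 6 − (-5) = 11.
Area = (13 × 11) / 2 = 71.5.

71.5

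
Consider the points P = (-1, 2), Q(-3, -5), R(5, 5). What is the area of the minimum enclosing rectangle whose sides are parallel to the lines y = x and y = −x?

45

In coordinates u = x + y, v = x − y the rectangle is axis-aligned; the map (x,y)→(u,v) scales areas by 2.
u-values: 1, -8, 10; range = 10 − (-8) = 18.
v-values: -3, 2, 0; range = 2 − (-3) = 5.
Area = (18 × 5) / 2 = 45.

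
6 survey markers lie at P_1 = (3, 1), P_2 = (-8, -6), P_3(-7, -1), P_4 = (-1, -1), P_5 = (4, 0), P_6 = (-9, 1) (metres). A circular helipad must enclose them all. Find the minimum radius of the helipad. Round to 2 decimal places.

6.87

The minimum enclosing circle of a finite set is fixed by two of the points (as a diameter) or three (as a circumcircle).
The minimum enclosing circle is determined by three boundary points: P_2, P_5, P_6.
Their circumcentre is (-8/3, -5/3) with r² = 425/9.
The farthest remaining point P_1 is at distance² 353/9 ≤ 425/9.
r = √(425/9) ≈ 6.87.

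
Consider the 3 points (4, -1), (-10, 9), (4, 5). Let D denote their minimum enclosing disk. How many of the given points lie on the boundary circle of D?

Call the three points A, B, C in the order given.
Side lengths²: AB² = 296, AC² = 36, BC² = 212.
Since AB² = 296 ≥ 212 + 36 = 248, the angle opposite AB is not acute, so the smallest enclosing circle has AB as diameter.
Centre = midpoint of AB = (-3, 4), r² = 296/4 = 74.
The points at distance exactly r from the centre are (4, -1), (-10, 9) — 2 points.

2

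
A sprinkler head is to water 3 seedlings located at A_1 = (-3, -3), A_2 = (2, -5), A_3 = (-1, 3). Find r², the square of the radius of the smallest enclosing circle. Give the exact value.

18.25

Side lengths²: A_1A_2² = 29, A_1A_3² = 40, A_2A_3² = 73.
Since A_2A_3² = 73 ≥ 40 + 29 = 69, the angle opposite A_2A_3 is not acute, so the smallest enclosing circle has A_2A_3 as diameter.
Centre = midpoint of A_2A_3 = (0.5, -1), r² = 73/4 = 18.25.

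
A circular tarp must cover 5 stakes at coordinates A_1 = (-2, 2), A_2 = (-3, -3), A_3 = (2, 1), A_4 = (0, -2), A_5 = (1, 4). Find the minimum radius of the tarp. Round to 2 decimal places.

4.03

A smallest enclosing disk is always determined by at most three of the input points on its boundary.
The farthest pair is A_2–A_5 with squared distance 65. The circle on this segment as diameter has centre (-1, 0.5) and r² = 65/4 = 16.25.
Check A_1: distance² to centre = 3.25 ≤ 16.25, so it lies inside.
All remaining points lie in this disk, and no smaller disk contains both endpoints, so this is the minimum enclosing circle.
r = √(16.25) ≈ 4.03.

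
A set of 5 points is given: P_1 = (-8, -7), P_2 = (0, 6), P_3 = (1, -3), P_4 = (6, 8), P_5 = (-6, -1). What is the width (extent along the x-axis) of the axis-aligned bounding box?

max x = 6, min x = -8, so width = 14.

14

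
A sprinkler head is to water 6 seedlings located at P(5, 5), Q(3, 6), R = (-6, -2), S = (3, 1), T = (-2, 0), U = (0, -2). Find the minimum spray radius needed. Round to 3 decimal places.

By Welzl's lemma the MEC is supported by two points (diametrically opposite) or three points (on a circumcircle).
The farthest pair is P–R with squared distance 170. The circle on this segment as diameter has centre (-0.5, 1.5) and r² = 170/4 = 42.5.
Check Q: distance² to centre = 32.5 ≤ 42.5, so it lies inside.
All remaining points lie in this disk, and no smaller disk contains both endpoints, so this is the minimum enclosing circle.
r = √(42.5) ≈ 6.519.

6.519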